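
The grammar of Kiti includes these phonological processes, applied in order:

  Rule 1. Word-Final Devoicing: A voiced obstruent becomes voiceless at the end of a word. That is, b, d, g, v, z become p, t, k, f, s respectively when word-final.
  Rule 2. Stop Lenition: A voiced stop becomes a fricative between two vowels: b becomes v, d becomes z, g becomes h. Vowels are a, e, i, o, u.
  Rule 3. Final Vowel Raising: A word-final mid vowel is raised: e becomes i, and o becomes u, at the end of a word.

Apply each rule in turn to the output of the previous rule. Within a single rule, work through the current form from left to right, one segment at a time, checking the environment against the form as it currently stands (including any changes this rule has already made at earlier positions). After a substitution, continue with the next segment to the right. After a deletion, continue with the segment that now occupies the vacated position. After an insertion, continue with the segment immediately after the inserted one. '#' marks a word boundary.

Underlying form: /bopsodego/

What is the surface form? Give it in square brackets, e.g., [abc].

[bopsozehu]

Rule 1 Word-Final Devoicing: no change — [bopsodego]
Rule 2 Stop Lenition: [bopsodego] → [bopsozeho]
Rule 3 Final Vowel Raising: [bopsozeho] → [bopsozehu]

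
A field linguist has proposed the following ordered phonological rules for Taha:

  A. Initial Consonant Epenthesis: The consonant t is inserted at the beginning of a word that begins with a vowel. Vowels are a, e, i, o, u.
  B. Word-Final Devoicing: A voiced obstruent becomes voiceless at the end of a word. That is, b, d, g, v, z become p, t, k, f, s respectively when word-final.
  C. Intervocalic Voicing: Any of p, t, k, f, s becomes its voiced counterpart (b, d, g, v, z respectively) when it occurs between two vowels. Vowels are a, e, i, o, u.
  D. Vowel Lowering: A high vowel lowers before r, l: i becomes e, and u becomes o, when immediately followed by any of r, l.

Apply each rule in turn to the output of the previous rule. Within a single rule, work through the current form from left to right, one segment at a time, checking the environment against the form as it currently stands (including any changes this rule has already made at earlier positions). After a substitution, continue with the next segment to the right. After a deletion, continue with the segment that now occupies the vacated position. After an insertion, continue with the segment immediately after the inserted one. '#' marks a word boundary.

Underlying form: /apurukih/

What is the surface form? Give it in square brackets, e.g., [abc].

A Initial Consonant Epenthesis: [apurukih] → [tapurukih]
B Word-Final Devoicing: no change — [tapurukih]
C Intervocalic Voicing: [tapurukih] → [taburugih]
D Vowel Lowering: [taburugih] → [taborugih]

[taborugih]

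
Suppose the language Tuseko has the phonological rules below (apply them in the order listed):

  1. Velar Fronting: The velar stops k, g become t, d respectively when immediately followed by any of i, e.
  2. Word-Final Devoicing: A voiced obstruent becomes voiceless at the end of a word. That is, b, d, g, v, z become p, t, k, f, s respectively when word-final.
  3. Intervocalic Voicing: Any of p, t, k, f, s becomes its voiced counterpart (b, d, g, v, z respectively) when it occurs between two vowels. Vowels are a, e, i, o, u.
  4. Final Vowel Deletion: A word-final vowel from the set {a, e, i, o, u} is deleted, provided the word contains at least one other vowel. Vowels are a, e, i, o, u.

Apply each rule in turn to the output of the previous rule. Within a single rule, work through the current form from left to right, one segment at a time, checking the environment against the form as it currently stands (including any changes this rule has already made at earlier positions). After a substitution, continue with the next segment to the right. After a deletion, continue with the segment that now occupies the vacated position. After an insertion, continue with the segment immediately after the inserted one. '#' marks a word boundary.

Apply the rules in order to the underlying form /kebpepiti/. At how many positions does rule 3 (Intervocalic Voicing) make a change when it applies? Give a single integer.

2

1 Velar Fronting: [kebpepiti] → [tebpepiti]
2 Word-Final Devoicing: no change — [tebpepiti]
3 Intervocalic Voicing: [tebpepiti] → [tebpebidi]
4 Final Vowel Deletion: [tebpebidi] → [tebpebid]
Rule 3 changed 2 position(s).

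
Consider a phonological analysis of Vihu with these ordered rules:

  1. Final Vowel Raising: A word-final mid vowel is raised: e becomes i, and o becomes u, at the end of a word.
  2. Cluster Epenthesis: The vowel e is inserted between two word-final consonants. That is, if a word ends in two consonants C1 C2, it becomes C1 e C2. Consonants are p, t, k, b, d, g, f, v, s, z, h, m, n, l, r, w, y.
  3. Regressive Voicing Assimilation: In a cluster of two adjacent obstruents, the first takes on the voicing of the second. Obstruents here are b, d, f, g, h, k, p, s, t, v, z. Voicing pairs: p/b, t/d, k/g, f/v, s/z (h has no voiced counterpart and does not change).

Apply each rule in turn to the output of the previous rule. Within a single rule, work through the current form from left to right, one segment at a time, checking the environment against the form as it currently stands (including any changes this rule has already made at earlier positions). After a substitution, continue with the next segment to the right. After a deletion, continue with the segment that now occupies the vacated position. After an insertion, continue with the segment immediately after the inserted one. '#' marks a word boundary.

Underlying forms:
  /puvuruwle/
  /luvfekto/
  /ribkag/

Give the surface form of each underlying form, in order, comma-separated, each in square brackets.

[puvuruwli], [luffektu], [ripkag]

/puvuruwle/:
  1 Final Vowel Raising: [puvuruwle] → [puvuruwli]
  2 Cluster Epenthesis: no change — [puvuruwli]
  3 Regressive Voicing Assimilation: no change — [puvuruwli]
/luvfekto/:
  1 Final Vowel Raising: [luvfekto] → [luvfektu]
  2 Cluster Epenthesis: no change — [luvfektu]
  3 Regressive Voicing Assimilation: [luvfektu] → [luffektu]
/ribkag/:
  1 Final Vowel Raising: no change — [ribkag]
  2 Cluster Epenthesis: no change — [ribkag]
  3 Regressive Voicing Assimilation: [ribkag] → [ripkag]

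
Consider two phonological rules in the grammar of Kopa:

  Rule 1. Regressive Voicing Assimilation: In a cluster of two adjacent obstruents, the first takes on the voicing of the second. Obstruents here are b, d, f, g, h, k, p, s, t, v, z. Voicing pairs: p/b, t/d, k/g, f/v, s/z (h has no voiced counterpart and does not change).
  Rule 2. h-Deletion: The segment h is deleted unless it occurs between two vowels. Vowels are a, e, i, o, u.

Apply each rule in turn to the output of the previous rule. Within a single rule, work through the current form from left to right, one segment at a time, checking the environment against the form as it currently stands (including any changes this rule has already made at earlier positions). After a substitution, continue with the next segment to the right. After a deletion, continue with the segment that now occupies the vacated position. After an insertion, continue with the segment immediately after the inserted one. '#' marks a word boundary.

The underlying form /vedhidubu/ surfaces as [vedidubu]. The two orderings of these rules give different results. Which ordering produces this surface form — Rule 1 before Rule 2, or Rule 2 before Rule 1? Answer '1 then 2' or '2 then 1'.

2 then 1

Order 1 then 2:
  1 Regressive Voicing Assimilation: [vedhidubu] → [vethidubu]
  2 h-Deletion: [vethidubu] → [vetidubu]
  result: [vetidubu]
Order 2 then 1:
  2 h-Deletion: [vedhidubu] → [vedidubu]
  1 Regressive Voicing Assimilation: no change — [vedidubu]
  result: [vedidubu]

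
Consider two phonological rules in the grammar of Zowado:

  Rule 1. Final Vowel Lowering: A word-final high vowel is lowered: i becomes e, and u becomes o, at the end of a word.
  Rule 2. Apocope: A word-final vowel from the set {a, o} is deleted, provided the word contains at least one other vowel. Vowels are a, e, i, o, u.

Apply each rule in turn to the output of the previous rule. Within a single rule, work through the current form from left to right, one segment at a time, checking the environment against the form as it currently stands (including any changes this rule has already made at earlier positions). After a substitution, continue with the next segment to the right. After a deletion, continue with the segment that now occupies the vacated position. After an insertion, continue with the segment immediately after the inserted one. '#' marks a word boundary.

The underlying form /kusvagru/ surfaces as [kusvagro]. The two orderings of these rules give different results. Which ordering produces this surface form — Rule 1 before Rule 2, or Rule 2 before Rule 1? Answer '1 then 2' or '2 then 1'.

Order 1 then 2:
  1 Final Vowel Lowering: [kusvagru] → [kusvagro]
  2 Apocope: [kusvagro] → [kusvagr]
  result: [kusvagr]
Order 2 then 1:
  2 Apocope: no change — [kusvagru]
  1 Final Vowel Lowering: [kusvagru] → [kusvagro]
  result: [kusvagro]

2 then 1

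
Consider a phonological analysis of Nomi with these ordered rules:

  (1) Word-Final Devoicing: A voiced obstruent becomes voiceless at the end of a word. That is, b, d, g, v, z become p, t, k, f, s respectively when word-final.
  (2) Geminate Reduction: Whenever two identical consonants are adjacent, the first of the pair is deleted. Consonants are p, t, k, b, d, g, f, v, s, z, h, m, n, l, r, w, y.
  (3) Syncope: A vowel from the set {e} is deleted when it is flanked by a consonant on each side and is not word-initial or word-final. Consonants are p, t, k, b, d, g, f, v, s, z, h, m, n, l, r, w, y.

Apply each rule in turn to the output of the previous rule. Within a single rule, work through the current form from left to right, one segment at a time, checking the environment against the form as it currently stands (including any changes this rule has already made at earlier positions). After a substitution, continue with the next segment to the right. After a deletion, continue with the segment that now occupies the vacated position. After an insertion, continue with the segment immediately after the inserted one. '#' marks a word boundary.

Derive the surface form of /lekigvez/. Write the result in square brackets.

[lkigvs]

(1) Word-Final Devoicing: [lekigvez] → [lekigves]
(2) Geminate Reduction: no change — [lekigves]
(3) Syncope: [lekigves] → [lkigvs]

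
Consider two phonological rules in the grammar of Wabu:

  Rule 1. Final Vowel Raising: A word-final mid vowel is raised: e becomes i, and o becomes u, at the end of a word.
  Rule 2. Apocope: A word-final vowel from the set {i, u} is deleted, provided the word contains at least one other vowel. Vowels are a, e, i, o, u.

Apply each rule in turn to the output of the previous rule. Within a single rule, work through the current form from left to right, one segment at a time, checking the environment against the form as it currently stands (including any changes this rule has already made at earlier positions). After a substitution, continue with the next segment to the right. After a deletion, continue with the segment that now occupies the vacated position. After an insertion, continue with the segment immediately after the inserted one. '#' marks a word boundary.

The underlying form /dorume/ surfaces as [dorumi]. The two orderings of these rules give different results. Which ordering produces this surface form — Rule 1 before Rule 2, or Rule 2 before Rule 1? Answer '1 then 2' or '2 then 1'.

Order 1 then 2:
  1 Final Vowel Raising: [dorume] → [dorumi]
  2 Apocope: [dorumi] → [dorum]
  result: [dorum]
Order 2 then 1:
  2 Apocope: no change — [dorume]
  1 Final Vowel Raising: [dorume] → [dorumi]
  result: [dorumi]

2 then 1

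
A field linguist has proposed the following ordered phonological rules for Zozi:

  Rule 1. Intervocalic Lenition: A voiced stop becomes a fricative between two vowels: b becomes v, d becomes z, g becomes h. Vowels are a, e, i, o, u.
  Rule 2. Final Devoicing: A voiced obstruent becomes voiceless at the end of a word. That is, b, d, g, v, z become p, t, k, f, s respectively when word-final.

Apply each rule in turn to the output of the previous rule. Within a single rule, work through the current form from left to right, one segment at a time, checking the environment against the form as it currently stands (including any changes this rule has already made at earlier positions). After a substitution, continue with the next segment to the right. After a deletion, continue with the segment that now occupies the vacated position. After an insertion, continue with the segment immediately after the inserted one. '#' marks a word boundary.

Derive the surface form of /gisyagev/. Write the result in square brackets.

[gisyahef]

Rule 1 Intervocalic Lenition: [gisyagev] → [gisyahev]
Rule 2 Final Devoicing: [gisyahev] → [gisyahef]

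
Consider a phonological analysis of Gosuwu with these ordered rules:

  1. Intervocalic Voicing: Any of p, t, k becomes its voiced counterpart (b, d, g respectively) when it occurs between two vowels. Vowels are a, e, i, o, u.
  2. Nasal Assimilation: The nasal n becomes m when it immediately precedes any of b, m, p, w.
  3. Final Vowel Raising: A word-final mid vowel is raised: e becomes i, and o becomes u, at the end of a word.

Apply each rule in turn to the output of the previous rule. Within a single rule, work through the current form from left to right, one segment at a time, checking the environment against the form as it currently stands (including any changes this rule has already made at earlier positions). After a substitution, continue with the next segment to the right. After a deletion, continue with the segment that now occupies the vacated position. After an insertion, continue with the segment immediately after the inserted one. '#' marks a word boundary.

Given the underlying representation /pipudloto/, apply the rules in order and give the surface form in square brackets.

1 Intervocalic Voicing: [pipudloto] → [pibudlodo]
2 Nasal Assimilation: no change — [pibudlodo]
3 Final Vowel Raising: [pibudlodo] → [pibudlodu]

[pibudlodu]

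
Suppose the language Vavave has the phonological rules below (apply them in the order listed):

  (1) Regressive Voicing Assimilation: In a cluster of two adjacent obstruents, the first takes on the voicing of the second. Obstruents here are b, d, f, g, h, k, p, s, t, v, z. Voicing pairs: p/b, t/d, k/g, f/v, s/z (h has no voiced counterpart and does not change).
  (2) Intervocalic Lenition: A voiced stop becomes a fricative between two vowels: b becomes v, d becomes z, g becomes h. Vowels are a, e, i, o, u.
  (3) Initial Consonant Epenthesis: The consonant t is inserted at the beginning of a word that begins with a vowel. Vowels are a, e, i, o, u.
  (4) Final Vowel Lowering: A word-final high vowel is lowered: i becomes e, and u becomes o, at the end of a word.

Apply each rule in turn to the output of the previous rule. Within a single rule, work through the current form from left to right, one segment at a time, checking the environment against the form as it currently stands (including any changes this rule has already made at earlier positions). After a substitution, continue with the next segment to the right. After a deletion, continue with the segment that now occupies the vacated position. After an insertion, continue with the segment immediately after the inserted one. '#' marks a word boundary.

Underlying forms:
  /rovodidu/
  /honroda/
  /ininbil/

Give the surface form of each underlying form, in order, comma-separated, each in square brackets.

[rovozizo], [honroza], [tininbil]

/rovodidu/:
  (1) Regressive Voicing Assimilation: no change — [rovodidu]
  (2) Intervocalic Lenition: [rovodidu] → [rovozizu]
  (3) Initial Consonant Epenthesis: no change — [rovozizu]
  (4) Final Vowel Lowering: [rovozizu] → [rovozizo]
/honroda/:
  (1) Regressive Voicing Assimilation: no change — [honroda]
  (2) Intervocalic Lenition: [honroda] → [honroza]
  (3) Initial Consonant Epenthesis: no change — [honroza]
  (4) Final Vowel Lowering: no change — [honroza]
/ininbil/:
  (1) Regressive Voicing Assimilation: no change — [ininbil]
  (2) Intervocalic Lenition: no change — [ininbil]
  (3) Initial Consonant Epenthesis: [ininbil] → [tininbil]
  (4) Final Vowel Lowering: no change — [tininbil]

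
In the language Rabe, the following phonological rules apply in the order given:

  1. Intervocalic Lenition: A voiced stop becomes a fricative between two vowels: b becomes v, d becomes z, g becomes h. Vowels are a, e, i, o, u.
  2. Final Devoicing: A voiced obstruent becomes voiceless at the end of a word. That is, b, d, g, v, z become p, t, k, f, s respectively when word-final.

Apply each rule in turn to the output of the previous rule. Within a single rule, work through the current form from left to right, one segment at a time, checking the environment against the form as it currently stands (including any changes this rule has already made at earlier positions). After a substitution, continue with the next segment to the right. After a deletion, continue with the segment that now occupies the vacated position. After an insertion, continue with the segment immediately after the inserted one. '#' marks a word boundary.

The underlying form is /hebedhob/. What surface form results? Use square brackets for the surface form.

1 Intervocalic Lenition: [hebedhob] → [hevedhob]
2 Final Devoicing: [hevedhob] → [hevedhop]

[hevedhop]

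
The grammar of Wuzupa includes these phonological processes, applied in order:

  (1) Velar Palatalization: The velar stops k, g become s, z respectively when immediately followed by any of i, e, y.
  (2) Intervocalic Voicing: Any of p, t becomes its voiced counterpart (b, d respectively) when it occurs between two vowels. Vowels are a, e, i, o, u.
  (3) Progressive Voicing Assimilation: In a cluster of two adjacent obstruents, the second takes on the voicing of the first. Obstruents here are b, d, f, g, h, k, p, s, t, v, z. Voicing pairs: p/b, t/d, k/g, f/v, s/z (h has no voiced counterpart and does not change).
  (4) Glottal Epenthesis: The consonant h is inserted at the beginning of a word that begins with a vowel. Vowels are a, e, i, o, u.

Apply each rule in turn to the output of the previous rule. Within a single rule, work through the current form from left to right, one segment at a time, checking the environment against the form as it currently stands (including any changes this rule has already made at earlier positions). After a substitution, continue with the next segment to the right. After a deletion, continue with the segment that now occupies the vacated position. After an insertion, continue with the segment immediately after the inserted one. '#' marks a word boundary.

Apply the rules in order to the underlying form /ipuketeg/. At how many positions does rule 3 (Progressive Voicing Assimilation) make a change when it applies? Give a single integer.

0

(1) Velar Palatalization: [ipuketeg] → [ipuseteg]
(2) Intervocalic Voicing: [ipuseteg] → [ibusedeg]
(3) Progressive Voicing Assimilation: no change — [ibusedeg]
(4) Glottal Epenthesis: [ibusedeg] → [hibusedeg]
Rule 3 changed 0 position(s).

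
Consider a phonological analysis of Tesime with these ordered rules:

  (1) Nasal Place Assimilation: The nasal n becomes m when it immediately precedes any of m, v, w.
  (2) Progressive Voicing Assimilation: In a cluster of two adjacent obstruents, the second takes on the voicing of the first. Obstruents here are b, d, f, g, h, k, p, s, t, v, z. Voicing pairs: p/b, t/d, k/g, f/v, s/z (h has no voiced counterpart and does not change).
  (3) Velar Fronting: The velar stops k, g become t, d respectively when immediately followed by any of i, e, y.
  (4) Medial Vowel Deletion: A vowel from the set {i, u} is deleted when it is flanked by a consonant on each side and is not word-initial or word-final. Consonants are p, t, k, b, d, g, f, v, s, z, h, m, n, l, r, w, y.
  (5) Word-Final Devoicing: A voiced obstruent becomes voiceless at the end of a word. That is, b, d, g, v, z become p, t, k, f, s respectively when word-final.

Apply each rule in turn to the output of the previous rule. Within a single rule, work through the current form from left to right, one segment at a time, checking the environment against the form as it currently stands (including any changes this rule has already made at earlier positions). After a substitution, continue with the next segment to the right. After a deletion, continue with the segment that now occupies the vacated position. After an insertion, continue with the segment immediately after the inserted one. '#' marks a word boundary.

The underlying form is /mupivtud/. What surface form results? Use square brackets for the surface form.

(1) Nasal Place Assimilation: no change — [mupivtud]
(2) Progressive Voicing Assimilation: [mupivtud] → [mupivdud]
(3) Velar Fronting: no change — [mupivdud]
(4) Medial Vowel Deletion: [mupivdud] → [mpvdd]
(5) Word-Final Devoicing: [mpvdd] → [mpvdt]

[mpvdt]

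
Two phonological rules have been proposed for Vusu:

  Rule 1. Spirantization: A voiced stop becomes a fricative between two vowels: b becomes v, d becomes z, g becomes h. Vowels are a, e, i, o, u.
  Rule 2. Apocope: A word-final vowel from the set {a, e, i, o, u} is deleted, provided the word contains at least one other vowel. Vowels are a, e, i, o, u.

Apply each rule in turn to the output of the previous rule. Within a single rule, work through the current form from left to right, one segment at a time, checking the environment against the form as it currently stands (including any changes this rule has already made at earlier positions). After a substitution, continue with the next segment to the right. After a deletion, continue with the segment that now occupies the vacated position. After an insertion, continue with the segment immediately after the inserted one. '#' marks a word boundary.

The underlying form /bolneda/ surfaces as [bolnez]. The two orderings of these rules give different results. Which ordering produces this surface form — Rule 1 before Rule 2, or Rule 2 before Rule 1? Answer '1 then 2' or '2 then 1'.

Order 1 then 2:
  1 Spirantization: [bolneda] → [bolneza]
  2 Apocope: [bolneza] → [bolnez]
  result: [bolnez]
Order 2 then 1:
  2 Apocope: [bolneda] → [bolned]
  1 Spirantization: no change — [bolned]
  result: [bolned]

1 then 2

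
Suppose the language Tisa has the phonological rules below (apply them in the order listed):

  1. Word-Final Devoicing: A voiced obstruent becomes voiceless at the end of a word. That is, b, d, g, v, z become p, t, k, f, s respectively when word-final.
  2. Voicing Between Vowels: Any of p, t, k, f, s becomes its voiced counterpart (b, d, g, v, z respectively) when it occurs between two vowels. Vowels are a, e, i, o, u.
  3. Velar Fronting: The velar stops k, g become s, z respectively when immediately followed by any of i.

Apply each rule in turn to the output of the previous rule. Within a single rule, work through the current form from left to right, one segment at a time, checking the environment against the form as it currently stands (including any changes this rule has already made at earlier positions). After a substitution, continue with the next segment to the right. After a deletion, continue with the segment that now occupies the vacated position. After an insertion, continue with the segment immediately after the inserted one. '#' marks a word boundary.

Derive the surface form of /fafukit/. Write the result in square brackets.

1 Word-Final Devoicing: no change — [fafukit]
2 Voicing Between Vowels: [fafukit] → [favugit]
3 Velar Fronting: [favugit] → [favuzit]

[favuzit]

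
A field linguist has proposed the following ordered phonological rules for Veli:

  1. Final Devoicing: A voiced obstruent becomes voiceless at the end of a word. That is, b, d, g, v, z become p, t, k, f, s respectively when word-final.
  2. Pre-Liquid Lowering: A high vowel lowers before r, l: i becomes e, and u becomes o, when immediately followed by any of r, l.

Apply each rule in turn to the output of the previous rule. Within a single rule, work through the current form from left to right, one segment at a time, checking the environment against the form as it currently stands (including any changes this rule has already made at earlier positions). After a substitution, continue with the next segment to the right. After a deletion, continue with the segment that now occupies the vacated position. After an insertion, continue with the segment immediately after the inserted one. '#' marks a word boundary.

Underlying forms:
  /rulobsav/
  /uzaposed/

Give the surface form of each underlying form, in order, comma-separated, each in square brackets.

/rulobsav/:
  1 Final Devoicing: [rulobsav] → [rulobsaf]
  2 Pre-Liquid Lowering: [rulobsaf] → [rolobsaf]
/uzaposed/:
  1 Final Devoicing: [uzaposed] → [uzaposet]
  2 Pre-Liquid Lowering: no change — [uzaposet]

[rolobsaf], [uzaposet]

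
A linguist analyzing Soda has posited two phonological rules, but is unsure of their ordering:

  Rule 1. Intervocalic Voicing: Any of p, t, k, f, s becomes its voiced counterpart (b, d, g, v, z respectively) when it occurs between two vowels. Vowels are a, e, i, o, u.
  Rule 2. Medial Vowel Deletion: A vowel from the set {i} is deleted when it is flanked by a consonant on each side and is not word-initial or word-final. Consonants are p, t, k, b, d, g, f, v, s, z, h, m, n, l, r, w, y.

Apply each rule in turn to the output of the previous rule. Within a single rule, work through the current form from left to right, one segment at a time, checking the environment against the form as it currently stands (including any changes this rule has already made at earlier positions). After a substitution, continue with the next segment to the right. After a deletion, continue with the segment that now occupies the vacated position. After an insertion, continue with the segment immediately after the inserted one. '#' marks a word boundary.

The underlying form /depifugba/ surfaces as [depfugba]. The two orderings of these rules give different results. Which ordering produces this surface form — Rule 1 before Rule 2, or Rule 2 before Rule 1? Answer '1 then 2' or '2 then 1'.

2 then 1

Order 1 then 2:
  1 Intervocalic Voicing: [depifugba] → [debivugba]
  2 Medial Vowel Deletion: [debivugba] → [debvugba]
  result: [debvugba]
Order 2 then 1:
  2 Medial Vowel Deletion: [depifugba] → [depfugba]
  1 Intervocalic Voicing: no change — [depfugba]
  result: [depfugba]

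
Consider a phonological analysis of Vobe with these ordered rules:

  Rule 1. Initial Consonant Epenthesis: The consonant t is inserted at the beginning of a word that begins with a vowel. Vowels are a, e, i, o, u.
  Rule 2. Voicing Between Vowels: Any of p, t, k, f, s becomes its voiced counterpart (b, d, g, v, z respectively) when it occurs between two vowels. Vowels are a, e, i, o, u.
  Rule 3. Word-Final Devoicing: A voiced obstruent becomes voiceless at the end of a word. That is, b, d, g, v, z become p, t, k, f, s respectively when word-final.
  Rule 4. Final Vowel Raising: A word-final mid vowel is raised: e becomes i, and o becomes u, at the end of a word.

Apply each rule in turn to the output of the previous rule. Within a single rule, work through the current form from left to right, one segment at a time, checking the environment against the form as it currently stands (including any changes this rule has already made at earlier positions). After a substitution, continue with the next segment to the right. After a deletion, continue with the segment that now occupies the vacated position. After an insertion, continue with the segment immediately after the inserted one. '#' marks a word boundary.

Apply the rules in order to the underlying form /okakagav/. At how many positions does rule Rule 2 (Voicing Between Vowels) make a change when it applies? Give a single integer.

2

Rule 1 Initial Consonant Epenthesis: [okakagav] → [tokakagav]
Rule 2 Voicing Between Vowels: [tokakagav] → [togagagav]
Rule 3 Word-Final Devoicing: [togagagav] → [togagagaf]
Rule 4 Final Vowel Raising: no change — [togagagaf]
Rule Rule 2 changed 2 position(s).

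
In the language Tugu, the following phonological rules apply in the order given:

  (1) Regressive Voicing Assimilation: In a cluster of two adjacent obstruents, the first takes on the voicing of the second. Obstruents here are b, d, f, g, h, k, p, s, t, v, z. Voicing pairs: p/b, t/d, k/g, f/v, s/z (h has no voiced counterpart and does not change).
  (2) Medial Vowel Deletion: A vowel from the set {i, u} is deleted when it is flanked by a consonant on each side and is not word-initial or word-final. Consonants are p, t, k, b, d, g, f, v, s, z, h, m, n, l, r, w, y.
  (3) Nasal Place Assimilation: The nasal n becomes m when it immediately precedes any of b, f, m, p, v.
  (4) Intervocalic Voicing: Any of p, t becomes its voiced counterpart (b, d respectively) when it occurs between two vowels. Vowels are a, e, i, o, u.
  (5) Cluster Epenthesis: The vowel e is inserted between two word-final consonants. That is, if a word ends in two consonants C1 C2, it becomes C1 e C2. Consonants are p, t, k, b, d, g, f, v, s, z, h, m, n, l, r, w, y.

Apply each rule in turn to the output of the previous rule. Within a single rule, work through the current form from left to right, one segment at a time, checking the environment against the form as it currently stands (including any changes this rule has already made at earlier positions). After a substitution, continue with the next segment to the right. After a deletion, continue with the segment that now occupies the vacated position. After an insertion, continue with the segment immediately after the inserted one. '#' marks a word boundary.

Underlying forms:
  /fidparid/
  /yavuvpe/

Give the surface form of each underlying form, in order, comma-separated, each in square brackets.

[ftpared], [yavfpe]

/fidparid/:
  (1) Regressive Voicing Assimilation: [fidparid] → [fitparid]
  (2) Medial Vowel Deletion: [fitparid] → [ftpard]
  (3) Nasal Place Assimilation: no change — [ftpard]
  (4) Intervocalic Voicing: no change — [ftpard]
  (5) Cluster Epenthesis: [ftpard] → [ftpared]
/yavuvpe/:
  (1) Regressive Voicing Assimilation: [yavuvpe] → [yavufpe]
  (2) Medial Vowel Deletion: [yavufpe] → [yavfpe]
  (3) Nasal Place Assimilation: no change — [yavfpe]
  (4) Intervocalic Voicing: no change — [yavfpe]
  (5) Cluster Epenthesis: no change — [yavfpe]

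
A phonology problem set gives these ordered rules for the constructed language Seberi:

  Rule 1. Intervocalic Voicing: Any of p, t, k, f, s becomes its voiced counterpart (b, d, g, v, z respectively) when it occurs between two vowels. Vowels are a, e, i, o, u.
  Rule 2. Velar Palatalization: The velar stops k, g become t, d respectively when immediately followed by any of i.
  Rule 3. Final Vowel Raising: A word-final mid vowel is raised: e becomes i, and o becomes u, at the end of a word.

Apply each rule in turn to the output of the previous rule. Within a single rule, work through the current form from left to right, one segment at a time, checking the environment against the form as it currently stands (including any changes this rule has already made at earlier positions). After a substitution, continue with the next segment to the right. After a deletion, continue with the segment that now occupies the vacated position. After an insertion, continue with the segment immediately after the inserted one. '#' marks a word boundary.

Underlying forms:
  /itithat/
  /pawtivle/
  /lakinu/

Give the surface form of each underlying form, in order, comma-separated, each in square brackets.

[idithat], [pawtivli], [ladinu]

/itithat/:
  Rule 1 Intervocalic Voicing: [itithat] → [idithat]
  Rule 2 Velar Palatalization: no change — [idithat]
  Rule 3 Final Vowel Raising: no change — [idithat]
/pawtivle/:
  Rule 1 Intervocalic Voicing: no change — [pawtivle]
  Rule 2 Velar Palatalization: no change — [pawtivle]
  Rule 3 Final Vowel Raising: [pawtivle] → [pawtivli]
/lakinu/:
  Rule 1 Intervocalic Voicing: [lakinu] → [laginu]
  Rule 2 Velar Palatalization: [laginu] → [ladinu]
  Rule 3 Final Vowel Raising: no change — [ladinu]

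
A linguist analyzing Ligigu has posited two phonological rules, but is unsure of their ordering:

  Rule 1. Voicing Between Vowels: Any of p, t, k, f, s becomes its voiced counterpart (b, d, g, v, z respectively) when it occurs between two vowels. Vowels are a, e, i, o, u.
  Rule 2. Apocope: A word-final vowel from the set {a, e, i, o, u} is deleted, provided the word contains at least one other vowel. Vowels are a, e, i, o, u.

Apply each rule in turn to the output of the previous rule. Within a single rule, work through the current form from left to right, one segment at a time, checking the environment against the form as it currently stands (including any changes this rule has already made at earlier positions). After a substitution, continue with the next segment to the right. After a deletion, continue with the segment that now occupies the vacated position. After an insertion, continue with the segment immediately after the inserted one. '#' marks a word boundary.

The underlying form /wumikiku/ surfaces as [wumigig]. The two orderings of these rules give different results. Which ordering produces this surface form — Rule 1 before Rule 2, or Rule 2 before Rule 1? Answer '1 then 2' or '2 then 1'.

1 then 2

Order 1 then 2:
  1 Voicing Between Vowels: [wumikiku] → [wumigigu]
  2 Apocope: [wumigigu] → [wumigig]
  result: [wumigig]
Order 2 then 1:
  2 Apocope: [wumikiku] → [wumikik]
  1 Voicing Between Vowels: [wumikik] → [wumigik]
  result: [wumigik]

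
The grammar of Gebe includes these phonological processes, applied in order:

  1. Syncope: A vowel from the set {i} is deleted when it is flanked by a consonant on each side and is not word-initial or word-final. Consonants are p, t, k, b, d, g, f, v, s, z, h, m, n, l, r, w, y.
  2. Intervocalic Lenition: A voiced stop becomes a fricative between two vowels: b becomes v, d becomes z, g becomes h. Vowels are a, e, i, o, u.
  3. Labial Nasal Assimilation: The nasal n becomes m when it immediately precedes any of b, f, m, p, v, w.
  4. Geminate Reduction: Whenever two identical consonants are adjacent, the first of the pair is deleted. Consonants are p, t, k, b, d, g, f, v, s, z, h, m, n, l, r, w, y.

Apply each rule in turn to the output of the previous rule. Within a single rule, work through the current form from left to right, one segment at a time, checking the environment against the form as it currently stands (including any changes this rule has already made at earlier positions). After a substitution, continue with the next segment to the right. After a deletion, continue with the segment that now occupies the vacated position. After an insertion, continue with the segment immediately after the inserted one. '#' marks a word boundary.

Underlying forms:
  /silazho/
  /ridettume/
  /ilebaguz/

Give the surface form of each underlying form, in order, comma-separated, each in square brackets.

/silazho/:
  1 Syncope: [silazho] → [slazho]
  2 Intervocalic Lenition: no change — [slazho]
  3 Labial Nasal Assimilation: no change — [slazho]
  4 Geminate Reduction: no change — [slazho]
/ridettume/:
  1 Syncope: [ridettume] → [rdettume]
  2 Intervocalic Lenition: no change — [rdettume]
  3 Labial Nasal Assimilation: no change — [rdettume]
  4 Geminate Reduction: [rdettume] → [rdetume]
/ilebaguz/:
  1 Syncope: no change — [ilebaguz]
  2 Intervocalic Lenition: [ilebaguz] → [ilevahuz]
  3 Labial Nasal Assimilation: no change — [ilevahuz]
  4 Geminate Reduction: no change — [ilevahuz]

[slazho], [rdetume], [ilevahuz]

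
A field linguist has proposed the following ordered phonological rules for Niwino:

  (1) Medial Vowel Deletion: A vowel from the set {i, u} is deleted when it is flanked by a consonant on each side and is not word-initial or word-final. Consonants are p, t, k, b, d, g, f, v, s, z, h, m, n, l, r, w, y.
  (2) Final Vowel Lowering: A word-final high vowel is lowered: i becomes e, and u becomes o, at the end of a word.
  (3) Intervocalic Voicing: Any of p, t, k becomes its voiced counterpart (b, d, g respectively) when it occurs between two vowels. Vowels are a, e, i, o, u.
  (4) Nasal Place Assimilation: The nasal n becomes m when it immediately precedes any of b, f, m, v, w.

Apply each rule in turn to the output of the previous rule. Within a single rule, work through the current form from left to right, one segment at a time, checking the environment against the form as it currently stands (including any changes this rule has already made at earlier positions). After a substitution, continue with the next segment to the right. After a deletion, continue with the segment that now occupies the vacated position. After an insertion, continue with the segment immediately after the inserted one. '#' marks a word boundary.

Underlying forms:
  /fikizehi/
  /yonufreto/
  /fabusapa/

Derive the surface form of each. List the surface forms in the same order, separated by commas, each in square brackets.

/fikizehi/:
  (1) Medial Vowel Deletion: [fikizehi] → [fkzehi]
  (2) Final Vowel Lowering: [fkzehi] → [fkzehe]
  (3) Intervocalic Voicing: no change — [fkzehe]
  (4) Nasal Place Assimilation: no change — [fkzehe]
/yonufreto/:
  (1) Medial Vowel Deletion: [yonufreto] → [yonfreto]
  (2) Final Vowel Lowering: no change — [yonfreto]
  (3) Intervocalic Voicing: [yonfreto] → [yonfredo]
  (4) Nasal Place Assimilation: [yonfredo] → [yomfredo]
/fabusapa/:
  (1) Medial Vowel Deletion: [fabusapa] → [fabsapa]
  (2) Final Vowel Lowering: no change — [fabsapa]
  (3) Intervocalic Voicing: [fabsapa] → [fabsaba]
  (4) Nasal Place Assimilation: no change — [fabsaba]

[fkzehe], [yomfredo], [fabsaba]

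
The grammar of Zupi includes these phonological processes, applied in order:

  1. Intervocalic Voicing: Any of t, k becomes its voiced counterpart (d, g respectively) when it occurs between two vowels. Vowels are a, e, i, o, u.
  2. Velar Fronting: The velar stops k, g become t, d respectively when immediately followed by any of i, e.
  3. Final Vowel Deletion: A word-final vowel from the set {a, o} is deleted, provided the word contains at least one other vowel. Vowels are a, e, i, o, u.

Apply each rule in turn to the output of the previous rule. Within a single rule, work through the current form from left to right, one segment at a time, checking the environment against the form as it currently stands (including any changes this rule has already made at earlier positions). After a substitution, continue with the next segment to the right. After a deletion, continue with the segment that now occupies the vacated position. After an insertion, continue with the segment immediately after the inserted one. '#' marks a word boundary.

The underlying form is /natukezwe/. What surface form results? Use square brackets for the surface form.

[nadudezwe]

1 Intervocalic Voicing: [natukezwe] → [nadugezwe]
2 Velar Fronting: [nadugezwe] → [nadudezwe]
3 Final Vowel Deletion: no change — [nadudezwe]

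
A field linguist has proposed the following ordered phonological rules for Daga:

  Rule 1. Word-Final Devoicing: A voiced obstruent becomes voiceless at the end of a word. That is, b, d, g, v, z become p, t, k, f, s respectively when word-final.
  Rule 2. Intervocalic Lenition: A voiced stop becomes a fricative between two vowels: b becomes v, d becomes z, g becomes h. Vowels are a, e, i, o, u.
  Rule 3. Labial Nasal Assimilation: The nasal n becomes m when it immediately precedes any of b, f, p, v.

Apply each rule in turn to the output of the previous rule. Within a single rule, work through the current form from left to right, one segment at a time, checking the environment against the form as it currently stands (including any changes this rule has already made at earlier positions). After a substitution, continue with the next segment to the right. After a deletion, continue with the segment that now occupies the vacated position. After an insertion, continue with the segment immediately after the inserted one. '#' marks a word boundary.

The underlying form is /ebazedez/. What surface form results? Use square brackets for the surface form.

[evazezes]

Rule 1 Word-Final Devoicing: [ebazedez] → [ebazedes]
Rule 2 Intervocalic Lenition: [ebazedes] → [evazezes]
Rule 3 Labial Nasal Assimilation: no change — [evazezes]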